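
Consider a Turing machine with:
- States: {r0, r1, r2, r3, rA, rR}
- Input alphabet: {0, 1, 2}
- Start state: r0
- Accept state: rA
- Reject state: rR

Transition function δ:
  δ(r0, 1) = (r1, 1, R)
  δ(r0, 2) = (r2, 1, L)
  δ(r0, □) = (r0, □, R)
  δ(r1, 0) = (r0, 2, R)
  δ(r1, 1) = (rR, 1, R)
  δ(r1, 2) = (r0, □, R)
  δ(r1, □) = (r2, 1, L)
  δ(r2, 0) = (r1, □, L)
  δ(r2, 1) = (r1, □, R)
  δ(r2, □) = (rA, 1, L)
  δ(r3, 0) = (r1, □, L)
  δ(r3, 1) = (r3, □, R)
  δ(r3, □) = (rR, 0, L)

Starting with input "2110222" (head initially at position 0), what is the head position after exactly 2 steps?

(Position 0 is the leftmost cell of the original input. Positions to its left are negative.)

Execution trace (head position shown):
Step 0: [r0]2110222  (head at position 0)
Step 1: move left → [r2]□1110222  (head at position -1)
Step 2: move left → [rA]□11110222  (head at position -2)

After 2 steps, the head is at position -2.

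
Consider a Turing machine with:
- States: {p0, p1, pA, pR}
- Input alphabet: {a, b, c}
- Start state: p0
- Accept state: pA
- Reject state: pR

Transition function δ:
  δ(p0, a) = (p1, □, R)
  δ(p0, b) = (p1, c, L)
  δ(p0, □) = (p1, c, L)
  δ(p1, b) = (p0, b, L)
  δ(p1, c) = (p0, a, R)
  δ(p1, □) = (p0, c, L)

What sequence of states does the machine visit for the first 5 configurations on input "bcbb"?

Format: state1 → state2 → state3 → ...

Execution trace:
Initial: [p0]bcbb
Step 1: δ(p0, b) = (p1, c, L) → [p1]□ccbb
Step 2: δ(p1, □) = (p0, c, L) → [p0]□cccbb
Step 3: δ(p0, □) = (p1, c, L) → [p1]□ccccbb
Step 4: δ(p1, □) = (p0, c, L) → [p0]□cccccbb

State sequence: p0 → p1 → p0 → p1 → p0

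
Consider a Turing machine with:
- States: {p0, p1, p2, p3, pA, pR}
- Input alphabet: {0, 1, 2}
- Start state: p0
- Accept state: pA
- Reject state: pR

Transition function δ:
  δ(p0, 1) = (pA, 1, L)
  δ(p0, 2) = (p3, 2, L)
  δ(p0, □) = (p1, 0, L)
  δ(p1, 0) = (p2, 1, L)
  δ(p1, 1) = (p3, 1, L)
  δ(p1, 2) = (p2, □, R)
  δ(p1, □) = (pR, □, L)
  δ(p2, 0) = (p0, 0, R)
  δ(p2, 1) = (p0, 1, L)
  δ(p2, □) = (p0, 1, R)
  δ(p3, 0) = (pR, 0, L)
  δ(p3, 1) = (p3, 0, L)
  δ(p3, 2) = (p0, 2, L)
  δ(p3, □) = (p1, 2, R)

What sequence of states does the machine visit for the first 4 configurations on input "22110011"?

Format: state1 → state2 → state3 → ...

Execution trace:
Initial: [p0]22110011
Step 1: δ(p0, 2) = (p3, 2, L) → [p3]□22110011
Step 2: δ(p3, □) = (p1, 2, R) → 2[p1]22110011
Step 3: δ(p1, 2) = (p2, □, R) → 2□[p2]2110011

No transition is defined for δ(p2, 2). By convention the machine halts and rejects.

State sequence: p0 → p3 → p1 → p2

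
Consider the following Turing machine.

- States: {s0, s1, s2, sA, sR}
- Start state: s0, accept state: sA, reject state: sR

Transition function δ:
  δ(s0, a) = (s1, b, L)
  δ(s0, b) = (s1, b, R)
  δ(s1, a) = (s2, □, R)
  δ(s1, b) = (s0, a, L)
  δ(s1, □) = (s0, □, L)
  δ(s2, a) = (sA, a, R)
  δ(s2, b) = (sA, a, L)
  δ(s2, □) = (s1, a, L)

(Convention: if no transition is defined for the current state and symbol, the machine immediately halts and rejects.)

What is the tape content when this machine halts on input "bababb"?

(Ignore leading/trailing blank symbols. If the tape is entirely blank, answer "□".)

Execution trace:
Initial: [s0]bababb
Step 1: δ(s0, b) = (s1, b, R) → b[s1]ababb
Step 2: δ(s1, a) = (s2, □, R) → b□[s2]babb
Step 3: δ(s2, b) = (sA, a, L) → b[sA]□aabb

The machine reaches the accept state sA and halts.

Final tape (ignoring leading/trailing blanks): b□aabb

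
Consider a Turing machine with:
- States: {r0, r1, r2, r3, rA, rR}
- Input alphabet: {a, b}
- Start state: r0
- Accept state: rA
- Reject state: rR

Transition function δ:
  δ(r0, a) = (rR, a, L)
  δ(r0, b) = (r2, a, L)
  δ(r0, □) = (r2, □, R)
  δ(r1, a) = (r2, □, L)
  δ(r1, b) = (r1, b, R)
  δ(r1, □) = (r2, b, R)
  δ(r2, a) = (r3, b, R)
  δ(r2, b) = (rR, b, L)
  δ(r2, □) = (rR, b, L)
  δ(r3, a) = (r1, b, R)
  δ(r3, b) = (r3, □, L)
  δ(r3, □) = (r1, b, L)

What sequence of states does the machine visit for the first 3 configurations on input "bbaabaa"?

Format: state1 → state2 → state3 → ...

Execution trace:
Initial: [r0]bbaabaa
Step 1: δ(r0, b) = (r2, a, L) → [r2]□abaabaa
Step 2: δ(r2, □) = (rR, b, L) → [rR]□babaabaa

The machine reaches the reject state rR and halts.

State sequence: r0 → r2 → rR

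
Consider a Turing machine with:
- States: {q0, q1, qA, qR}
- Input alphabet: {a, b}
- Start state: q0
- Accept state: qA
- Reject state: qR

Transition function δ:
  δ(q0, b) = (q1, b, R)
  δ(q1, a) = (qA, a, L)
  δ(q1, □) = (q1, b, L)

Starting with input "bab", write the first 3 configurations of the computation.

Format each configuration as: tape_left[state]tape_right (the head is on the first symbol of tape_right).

Transitions applied:
Step 1: δ(q0, b) = (q1, b, R)
Step 2: δ(q1, a) = (qA, a, L)

The first 3 configurations are:
[q0]bab ⊢ b[q1]ab ⊢ [qA]bab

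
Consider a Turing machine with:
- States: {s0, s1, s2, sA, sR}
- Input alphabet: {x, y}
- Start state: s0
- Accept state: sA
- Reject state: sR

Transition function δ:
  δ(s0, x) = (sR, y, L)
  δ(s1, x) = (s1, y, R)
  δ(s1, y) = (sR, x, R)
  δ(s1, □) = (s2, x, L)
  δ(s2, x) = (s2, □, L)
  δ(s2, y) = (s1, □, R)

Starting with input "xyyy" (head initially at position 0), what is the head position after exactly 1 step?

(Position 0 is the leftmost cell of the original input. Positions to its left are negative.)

Execution trace (head position shown):
Step 0: [s0]xyyy  (head at position 0)
Step 1: move left → [sR]□yyyy  (head at position -1)

After 1 step, the head is at position -1.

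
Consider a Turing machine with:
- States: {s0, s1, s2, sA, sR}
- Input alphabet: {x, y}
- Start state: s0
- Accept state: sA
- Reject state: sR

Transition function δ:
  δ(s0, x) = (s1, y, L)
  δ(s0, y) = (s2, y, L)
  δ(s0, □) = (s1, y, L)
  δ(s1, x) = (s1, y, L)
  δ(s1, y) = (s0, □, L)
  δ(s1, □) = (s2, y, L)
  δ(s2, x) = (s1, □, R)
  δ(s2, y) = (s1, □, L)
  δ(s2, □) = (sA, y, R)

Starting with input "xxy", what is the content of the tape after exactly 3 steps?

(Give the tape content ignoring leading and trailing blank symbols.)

Execution trace:
Initial: [s0]xxy
Step 1: δ(s0, x) = (s1, y, L) → [s1]□yxy
Step 2: δ(s1, □) = (s2, y, L) → [s2]□yyxy
Step 3: δ(s2, □) = (sA, y, R) → y[sA]yyxy

The machine reaches the accept state sA and halts.

After 3 steps, the tape (ignoring leading/trailing blanks) is: yyyxy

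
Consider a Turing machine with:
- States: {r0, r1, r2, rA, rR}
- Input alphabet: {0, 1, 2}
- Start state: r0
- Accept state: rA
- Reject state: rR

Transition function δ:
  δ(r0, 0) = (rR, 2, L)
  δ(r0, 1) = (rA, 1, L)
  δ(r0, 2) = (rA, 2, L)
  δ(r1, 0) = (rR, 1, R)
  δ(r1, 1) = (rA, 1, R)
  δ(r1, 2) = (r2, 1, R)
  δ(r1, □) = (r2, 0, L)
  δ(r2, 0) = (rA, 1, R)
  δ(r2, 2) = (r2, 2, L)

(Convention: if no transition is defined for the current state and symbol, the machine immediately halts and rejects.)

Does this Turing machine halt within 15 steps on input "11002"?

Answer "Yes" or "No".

Execution trace:
Initial: [r0]11002
Step 1: δ(r0, 1) = (rA, 1, L) → [rA]□11002

The machine reaches the accept state rA and halts.
The machine halted after 1 step (within the 15-step bound).

Answer: Yes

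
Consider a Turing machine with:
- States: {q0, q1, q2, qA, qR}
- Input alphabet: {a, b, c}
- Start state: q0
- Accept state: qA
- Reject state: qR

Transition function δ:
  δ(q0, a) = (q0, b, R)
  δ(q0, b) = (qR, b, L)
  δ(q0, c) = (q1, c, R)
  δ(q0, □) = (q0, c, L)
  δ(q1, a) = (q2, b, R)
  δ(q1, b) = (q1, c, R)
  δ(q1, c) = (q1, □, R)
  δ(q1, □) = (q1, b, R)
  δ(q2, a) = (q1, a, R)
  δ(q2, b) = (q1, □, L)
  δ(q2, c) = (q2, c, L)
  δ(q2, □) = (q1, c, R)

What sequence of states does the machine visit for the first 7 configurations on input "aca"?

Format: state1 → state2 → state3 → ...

Execution trace:
Initial: [q0]aca
Step 1: δ(q0, a) = (q0, b, R) → b[q0]ca
Step 2: δ(q0, c) = (q1, c, R) → bc[q1]a
Step 3: δ(q1, a) = (q2, b, R) → bcb[q2]□
Step 4: δ(q2, □) = (q1, c, R) → bcbc[q1]□
Step 5: δ(q1, □) = (q1, b, R) → bcbcb[q1]□
Step 6: δ(q1, □) = (q1, b, R) → bcbcbb[q1]□

State sequence: q0 → q0 → q1 → q2 → q1 → q1 → q1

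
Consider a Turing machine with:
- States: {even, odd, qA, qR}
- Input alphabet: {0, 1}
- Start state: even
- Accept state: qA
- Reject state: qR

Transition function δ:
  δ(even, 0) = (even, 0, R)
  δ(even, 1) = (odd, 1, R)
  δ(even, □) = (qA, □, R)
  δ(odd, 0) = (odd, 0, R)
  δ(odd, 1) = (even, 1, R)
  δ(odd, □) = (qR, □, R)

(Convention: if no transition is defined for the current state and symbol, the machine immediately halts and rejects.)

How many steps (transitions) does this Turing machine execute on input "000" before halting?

Execution trace:
Initial: [even]000
Step 1: δ(even, 0) = (even, 0, R) → 0[even]00
Step 2: δ(even, 0) = (even, 0, R) → 00[even]0
Step 3: δ(even, 0) = (even, 0, R) → 000[even]□
Step 4: δ(even, □) = (qA, □, R) → 000□[qA]□

The machine reaches the accept state qA and halts.

The machine executed 4 steps before halting.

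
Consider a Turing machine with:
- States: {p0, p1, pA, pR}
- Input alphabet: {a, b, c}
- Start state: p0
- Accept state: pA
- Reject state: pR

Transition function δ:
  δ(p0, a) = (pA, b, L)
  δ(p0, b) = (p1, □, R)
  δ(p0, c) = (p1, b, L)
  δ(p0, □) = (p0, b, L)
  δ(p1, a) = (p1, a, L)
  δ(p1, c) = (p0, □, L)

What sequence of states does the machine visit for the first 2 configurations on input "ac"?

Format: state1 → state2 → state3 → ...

Execution trace:
Initial: [p0]ac
Step 1: δ(p0, a) = (pA, b, L) → [pA]□bc

The machine reaches the accept state pA and halts.

State sequence: p0 → pA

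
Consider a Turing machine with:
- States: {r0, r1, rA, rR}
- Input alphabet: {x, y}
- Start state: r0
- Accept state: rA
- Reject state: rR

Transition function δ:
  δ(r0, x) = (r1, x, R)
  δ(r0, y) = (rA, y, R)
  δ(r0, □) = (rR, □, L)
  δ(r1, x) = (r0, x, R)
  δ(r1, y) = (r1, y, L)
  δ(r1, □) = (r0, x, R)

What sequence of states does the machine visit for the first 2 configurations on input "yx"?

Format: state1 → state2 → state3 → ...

Execution trace:
Initial: [r0]yx
Step 1: δ(r0, y) = (rA, y, R) → y[rA]x

The machine reaches the accept state rA and halts.

State sequence: r0 → rA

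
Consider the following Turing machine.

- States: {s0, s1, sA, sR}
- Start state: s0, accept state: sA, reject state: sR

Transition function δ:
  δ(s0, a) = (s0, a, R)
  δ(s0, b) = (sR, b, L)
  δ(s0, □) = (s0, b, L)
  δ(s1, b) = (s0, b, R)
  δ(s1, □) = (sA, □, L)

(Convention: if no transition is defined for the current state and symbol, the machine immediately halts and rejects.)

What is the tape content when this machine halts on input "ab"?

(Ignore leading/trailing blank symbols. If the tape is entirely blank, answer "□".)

Execution trace:
Initial: [s0]ab
Step 1: δ(s0, a) = (s0, a, R) → a[s0]b
Step 2: δ(s0, b) = (sR, b, L) → [sR]ab

The machine reaches the reject state sR and halts.

Final tape (ignoring leading/trailing blanks): ab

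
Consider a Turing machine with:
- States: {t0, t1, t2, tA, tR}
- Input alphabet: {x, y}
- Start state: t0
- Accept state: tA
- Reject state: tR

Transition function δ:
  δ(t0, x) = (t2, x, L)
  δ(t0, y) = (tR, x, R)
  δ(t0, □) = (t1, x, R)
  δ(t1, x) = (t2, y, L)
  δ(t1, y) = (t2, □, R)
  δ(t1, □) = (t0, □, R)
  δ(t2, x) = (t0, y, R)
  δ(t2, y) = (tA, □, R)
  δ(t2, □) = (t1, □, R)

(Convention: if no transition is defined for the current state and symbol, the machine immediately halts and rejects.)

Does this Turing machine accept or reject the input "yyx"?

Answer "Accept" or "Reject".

Execution trace:
Initial: [t0]yyx
Step 1: δ(t0, y) = (tR, x, R) → x[tR]yx

The machine reaches the reject state tR and halts.

Answer: Reject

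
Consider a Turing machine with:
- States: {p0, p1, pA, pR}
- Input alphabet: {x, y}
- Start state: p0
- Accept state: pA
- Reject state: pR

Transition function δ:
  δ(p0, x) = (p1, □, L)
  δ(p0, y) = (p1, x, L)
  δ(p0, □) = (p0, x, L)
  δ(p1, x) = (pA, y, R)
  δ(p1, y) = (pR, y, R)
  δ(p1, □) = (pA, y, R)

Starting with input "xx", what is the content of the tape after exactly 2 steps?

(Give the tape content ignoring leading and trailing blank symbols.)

Execution trace:
Initial: [p0]xx
Step 1: δ(p0, x) = (p1, □, L) → [p1]□□x
Step 2: δ(p1, □) = (pA, y, R) → y[pA]□x

The machine reaches the accept state pA and halts.

After 2 steps, the tape (ignoring leading/trailing blanks) is: y□x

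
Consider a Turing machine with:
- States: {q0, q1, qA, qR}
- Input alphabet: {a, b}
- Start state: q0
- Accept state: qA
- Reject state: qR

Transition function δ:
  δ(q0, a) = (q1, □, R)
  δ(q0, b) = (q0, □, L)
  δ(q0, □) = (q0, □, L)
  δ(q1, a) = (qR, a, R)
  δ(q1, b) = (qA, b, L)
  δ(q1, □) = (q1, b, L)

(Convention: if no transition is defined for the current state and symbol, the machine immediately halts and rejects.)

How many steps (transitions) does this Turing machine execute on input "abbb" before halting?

Execution trace:
Initial: [q0]abbb
Step 1: δ(q0, a) = (q1, □, R) → □[q1]bbb
Step 2: δ(q1, b) = (qA, b, L) → [qA]□bbb

The machine reaches the accept state qA and halts.

The machine executed 2 steps before halting.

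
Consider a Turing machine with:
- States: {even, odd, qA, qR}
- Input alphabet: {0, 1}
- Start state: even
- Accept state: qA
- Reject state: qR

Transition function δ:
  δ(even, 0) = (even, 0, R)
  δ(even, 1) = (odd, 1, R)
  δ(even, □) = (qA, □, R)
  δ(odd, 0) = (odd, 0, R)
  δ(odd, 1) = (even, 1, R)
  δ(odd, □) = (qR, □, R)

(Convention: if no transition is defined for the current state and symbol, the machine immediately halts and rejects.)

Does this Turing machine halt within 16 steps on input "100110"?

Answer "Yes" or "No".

Execution trace:
Initial: [even]100110
Step 1: δ(even, 1) = (odd, 1, R) → 1[odd]00110
Step 2: δ(odd, 0) = (odd, 0, R) → 10[odd]0110
Step 3: δ(odd, 0) = (odd, 0, R) → 100[odd]110
Step 4: δ(odd, 1) = (even, 1, R) → 1001[even]10
Step 5: δ(even, 1) = (odd, 1, R) → 10011[odd]0
Step 6: δ(odd, 0) = (odd, 0, R) → 100110[odd]□
Step 7: δ(odd, □) = (qR, □, R) → 100110□[qR]□

The machine reaches the reject state qR and halts.
The machine halted after 7 steps (within the 16-step bound).

Answer: Yes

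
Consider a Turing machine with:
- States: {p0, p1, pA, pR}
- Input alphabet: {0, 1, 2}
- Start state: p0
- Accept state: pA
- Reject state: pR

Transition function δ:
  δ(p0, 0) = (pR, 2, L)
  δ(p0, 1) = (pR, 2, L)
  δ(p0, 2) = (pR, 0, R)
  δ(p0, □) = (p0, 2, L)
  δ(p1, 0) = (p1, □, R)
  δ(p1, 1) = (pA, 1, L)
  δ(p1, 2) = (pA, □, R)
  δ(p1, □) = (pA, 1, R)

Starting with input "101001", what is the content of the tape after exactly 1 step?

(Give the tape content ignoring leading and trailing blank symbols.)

Execution trace:
Initial: [p0]101001
Step 1: δ(p0, 1) = (pR, 2, L) → [pR]□201001

The machine reaches the reject state pR and halts.

After 1 step, the tape (ignoring leading/trailing blanks) is: 201001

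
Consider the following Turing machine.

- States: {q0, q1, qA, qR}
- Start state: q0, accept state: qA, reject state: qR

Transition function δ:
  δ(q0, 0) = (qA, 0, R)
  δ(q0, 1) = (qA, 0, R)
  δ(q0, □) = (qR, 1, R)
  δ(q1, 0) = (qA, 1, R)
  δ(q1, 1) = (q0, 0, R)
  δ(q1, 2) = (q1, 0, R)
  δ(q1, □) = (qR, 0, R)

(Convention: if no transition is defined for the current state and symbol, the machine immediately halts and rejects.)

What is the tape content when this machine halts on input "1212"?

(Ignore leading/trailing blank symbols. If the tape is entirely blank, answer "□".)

Execution trace:
Initial: [q0]1212
Step 1: δ(q0, 1) = (qA, 0, R) → 0[qA]212

The machine reaches the accept state qA and halts.

Final tape (ignoring leading/trailing blanks): 0212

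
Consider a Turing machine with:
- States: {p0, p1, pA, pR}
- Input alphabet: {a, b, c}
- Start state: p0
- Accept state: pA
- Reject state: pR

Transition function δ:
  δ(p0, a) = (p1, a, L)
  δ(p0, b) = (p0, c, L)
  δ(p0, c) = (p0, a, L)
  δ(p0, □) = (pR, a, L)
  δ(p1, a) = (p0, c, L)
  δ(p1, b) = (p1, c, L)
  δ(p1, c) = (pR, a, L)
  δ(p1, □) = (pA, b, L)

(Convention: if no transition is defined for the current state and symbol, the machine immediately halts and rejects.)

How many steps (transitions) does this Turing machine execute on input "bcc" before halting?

Execution trace:
Initial: [p0]bcc
Step 1: δ(p0, b) = (p0, c, L) → [p0]□ccc
Step 2: δ(p0, □) = (pR, a, L) → [pR]□accc

The machine reaches the reject state pR and halts.

The machine executed 2 steps before halting.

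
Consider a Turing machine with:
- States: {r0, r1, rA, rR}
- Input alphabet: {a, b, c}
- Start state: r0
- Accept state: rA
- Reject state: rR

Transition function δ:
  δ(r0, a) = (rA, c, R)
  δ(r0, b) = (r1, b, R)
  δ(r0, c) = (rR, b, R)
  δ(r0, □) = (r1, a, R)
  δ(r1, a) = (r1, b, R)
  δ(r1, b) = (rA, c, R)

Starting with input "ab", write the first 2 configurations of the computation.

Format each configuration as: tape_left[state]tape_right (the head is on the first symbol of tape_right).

Transitions applied:
Step 1: δ(r0, a) = (rA, c, R)

The first 2 configurations are:
[r0]ab ⊢ c[rA]b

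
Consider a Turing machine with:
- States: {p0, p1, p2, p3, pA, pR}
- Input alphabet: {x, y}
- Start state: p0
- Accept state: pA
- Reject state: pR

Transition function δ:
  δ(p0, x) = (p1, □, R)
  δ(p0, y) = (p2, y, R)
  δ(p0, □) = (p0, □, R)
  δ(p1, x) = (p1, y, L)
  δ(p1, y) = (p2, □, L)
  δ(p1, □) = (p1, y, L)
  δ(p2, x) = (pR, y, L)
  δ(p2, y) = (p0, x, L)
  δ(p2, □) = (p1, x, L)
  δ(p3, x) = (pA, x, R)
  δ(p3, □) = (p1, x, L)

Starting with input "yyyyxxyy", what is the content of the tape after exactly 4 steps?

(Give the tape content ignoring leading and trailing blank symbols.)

Execution trace:
Initial: [p0]yyyyxxyy
Step 1: δ(p0, y) = (p2, y, R) → y[p2]yyyxxyy
Step 2: δ(p2, y) = (p0, x, L) → [p0]yxyyxxyy
Step 3: δ(p0, y) = (p2, y, R) → y[p2]xyyxxyy
Step 4: δ(p2, x) = (pR, y, L) → [pR]yyyyxxyy

The machine reaches the reject state pR and halts.

After 4 steps, the tape (ignoring leading/trailing blanks) is: yyyyxxyy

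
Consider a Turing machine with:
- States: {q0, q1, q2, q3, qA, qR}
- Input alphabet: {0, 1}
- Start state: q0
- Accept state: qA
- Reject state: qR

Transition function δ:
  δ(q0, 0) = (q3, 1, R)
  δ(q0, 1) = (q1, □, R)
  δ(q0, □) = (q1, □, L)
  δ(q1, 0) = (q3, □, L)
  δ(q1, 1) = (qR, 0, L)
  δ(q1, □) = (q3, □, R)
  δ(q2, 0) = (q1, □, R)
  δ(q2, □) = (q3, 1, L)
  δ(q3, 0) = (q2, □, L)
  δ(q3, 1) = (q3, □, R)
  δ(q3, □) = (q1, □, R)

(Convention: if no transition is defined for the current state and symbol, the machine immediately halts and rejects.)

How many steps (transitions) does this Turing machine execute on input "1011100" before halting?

Execution trace:
Initial: [q0]1011100
Step 1: δ(q0, 1) = (q1, □, R) → □[q1]011100
Step 2: δ(q1, 0) = (q3, □, L) → [q3]□□11100
Step 3: δ(q3, □) = (q1, □, R) → □[q1]□11100
Step 4: δ(q1, □) = (q3, □, R) → □□[q3]11100
Step 5: δ(q3, 1) = (q3, □, R) → □□□[q3]1100
Step 6: δ(q3, 1) = (q3, □, R) → □□□□[q3]100
Step 7: δ(q3, 1) = (q3, □, R) → □□□□□[q3]00
Step 8: δ(q3, 0) = (q2, □, L) → □□□□[q2]□□0
Step 9: δ(q2, □) = (q3, 1, L) → □□□[q3]□1□0
Step 10: δ(q3, □) = (q1, □, R) → □□□□[q1]1□0
Step 11: δ(q1, 1) = (qR, 0, L) → □□□[qR]□0□0

The machine reaches the reject state qR and halts.

The machine executed 11 steps before halting.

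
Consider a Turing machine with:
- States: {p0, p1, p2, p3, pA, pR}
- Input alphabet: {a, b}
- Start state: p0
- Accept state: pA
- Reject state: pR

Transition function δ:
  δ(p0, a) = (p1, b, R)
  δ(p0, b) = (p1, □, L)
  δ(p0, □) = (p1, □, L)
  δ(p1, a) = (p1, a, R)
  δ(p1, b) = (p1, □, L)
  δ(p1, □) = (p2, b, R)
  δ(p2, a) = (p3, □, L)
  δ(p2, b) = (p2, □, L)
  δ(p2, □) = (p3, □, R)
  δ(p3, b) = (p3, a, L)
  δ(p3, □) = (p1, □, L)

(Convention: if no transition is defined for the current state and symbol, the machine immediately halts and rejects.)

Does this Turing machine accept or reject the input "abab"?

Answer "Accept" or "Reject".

Execution trace:
Initial: [p0]abab
Step 1: δ(p0, a) = (p1, b, R) → b[p1]bab
Step 2: δ(p1, b) = (p1, □, L) → [p1]b□ab
Step 3: δ(p1, b) = (p1, □, L) → [p1]□□□ab
Step 4: δ(p1, □) = (p2, b, R) → b[p2]□□ab
Step 5: δ(p2, □) = (p3, □, R) → b□[p3]□ab
Step 6: δ(p3, □) = (p1, □, L) → b[p1]□□ab
Step 7: δ(p1, □) = (p2, b, R) → bb[p2]□ab
Step 8: δ(p2, □) = (p3, □, R) → bb□[p3]ab

No transition is defined for δ(p3, a). By convention the machine halts and rejects.

Answer: Reject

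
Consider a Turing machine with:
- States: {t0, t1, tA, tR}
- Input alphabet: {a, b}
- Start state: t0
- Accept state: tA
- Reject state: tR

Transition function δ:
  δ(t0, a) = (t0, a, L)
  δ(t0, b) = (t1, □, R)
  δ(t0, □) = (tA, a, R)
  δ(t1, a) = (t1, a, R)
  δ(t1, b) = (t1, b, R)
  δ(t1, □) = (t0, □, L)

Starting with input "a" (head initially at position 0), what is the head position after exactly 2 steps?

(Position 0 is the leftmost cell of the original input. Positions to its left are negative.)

Execution trace (head position shown):
Step 0: [t0]a  (head at position 0)
Step 1: move left → [t0]□a  (head at position -1)
Step 2: move right → a[tA]a  (head at position 0)

After 2 steps, the head is at position 0.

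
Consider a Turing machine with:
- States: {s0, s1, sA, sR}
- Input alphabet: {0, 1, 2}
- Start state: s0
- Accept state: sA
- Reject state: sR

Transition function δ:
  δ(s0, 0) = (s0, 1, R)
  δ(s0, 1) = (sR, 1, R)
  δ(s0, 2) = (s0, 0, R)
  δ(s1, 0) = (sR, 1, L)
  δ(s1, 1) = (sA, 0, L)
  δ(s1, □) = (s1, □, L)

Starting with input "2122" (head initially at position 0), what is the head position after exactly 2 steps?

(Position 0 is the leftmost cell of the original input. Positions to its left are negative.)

Execution trace (head position shown):
Step 0: [s0]2122  (head at position 0)
Step 1: move right → 0[s0]122  (head at position 1)
Step 2: move right → 01[sR]22  (head at position 2)

After 2 steps, the head is at position 2.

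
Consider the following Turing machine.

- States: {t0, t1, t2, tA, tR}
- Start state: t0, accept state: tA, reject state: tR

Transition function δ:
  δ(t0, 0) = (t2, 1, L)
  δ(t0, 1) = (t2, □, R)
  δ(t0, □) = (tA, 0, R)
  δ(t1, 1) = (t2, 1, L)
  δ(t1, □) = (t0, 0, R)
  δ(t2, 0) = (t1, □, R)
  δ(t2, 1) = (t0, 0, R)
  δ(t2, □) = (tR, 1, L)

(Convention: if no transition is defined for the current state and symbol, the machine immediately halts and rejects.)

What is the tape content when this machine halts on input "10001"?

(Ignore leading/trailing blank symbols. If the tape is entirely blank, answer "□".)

Execution trace:
Initial: [t0]10001
Step 1: δ(t0, 1) = (t2, □, R) → □[t2]0001
Step 2: δ(t2, 0) = (t1, □, R) → □□[t1]001

No transition is defined for δ(t1, 0). By convention the machine halts and rejects.

Final tape (ignoring leading/trailing blanks): 001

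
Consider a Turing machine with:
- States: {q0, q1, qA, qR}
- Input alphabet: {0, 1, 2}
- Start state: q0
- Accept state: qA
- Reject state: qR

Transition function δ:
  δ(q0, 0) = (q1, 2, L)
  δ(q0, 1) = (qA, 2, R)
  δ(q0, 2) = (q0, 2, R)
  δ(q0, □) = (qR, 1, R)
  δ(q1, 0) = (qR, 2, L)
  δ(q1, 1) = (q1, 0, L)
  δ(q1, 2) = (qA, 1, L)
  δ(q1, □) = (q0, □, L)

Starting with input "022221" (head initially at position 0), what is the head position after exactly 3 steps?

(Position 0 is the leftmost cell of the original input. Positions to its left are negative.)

Execution trace (head position shown):
Step 0: [q0]022221  (head at position 0)
Step 1: move left → [q1]□222221  (head at position -1)
Step 2: move left → [q0]□□222221  (head at position -2)
Step 3: move right → 1[qR]□222221  (head at position -1)

After 3 steps, the head is at position -1.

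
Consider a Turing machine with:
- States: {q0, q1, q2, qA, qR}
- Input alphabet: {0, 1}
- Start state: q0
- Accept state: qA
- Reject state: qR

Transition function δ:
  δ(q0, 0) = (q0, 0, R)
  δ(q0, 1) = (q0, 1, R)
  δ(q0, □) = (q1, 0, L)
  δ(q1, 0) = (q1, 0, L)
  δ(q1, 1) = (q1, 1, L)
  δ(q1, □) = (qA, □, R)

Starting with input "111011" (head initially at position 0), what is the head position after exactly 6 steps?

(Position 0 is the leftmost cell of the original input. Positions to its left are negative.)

Execution trace (head position shown):
Step 0: [q0]111011  (head at position 0)
Step 1: move right → 1[q0]11011  (head at position 1)
Step 2: move right → 11[q0]1011  (head at position 2)
Step 3: move right → 111[q0]011  (head at position 3)
Step 4: move right → 1110[q0]11  (head at position 4)
Step 5: move right → 11101[q0]1  (head at position 5)
Step 6: move right → 111011[q0]□  (head at position 6)

After 6 steps, the head is at position 6.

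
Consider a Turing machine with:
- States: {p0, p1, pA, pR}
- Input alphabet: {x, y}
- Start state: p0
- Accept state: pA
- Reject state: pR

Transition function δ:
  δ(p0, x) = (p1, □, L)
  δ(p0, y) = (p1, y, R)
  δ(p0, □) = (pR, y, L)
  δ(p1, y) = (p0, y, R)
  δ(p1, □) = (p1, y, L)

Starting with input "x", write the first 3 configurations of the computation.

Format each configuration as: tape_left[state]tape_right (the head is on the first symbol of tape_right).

Transitions applied:
Step 1: δ(p0, x) = (p1, □, L)
Step 2: δ(p1, □) = (p1, y, L)

The first 3 configurations are:
[p0]x ⊢ [p1]□□ ⊢ [p1]□y□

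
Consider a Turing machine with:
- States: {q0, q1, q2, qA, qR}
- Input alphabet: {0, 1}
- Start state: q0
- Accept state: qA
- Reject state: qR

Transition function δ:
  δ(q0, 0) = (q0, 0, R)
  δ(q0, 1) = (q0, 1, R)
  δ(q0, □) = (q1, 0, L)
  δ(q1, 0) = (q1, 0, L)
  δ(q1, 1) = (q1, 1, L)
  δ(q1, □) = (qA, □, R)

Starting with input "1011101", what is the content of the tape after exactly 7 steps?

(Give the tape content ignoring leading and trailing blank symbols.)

Execution trace:
Initial: [q0]1011101
Step 1: δ(q0, 1) = (q0, 1, R) → 1[q0]011101
Step 2: δ(q0, 0) = (q0, 0, R) → 10[q0]11101
Step 3: δ(q0, 1) = (q0, 1, R) → 101[q0]1101
Step 4: δ(q0, 1) = (q0, 1, R) → 1011[q0]101
Step 5: δ(q0, 1) = (q0, 1, R) → 10111[q0]01
Step 6: δ(q0, 0) = (q0, 0, R) → 101110[q0]1
Step 7: δ(q0, 1) = (q0, 1, R) → 1011101[q0]□

After 7 steps, the tape (ignoring leading/trailing blanks) is: 1011101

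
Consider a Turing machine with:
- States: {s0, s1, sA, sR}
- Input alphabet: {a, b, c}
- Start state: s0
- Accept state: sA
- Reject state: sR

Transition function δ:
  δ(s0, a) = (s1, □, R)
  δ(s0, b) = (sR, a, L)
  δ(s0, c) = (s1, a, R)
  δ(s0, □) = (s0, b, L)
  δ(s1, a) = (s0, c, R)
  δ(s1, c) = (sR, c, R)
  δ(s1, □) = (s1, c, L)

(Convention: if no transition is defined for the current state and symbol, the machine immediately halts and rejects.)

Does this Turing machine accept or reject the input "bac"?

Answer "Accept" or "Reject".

Execution trace:
Initial: [s0]bac
Step 1: δ(s0, b) = (sR, a, L) → [sR]□aac

The machine reaches the reject state sR and halts.

Answer: Reject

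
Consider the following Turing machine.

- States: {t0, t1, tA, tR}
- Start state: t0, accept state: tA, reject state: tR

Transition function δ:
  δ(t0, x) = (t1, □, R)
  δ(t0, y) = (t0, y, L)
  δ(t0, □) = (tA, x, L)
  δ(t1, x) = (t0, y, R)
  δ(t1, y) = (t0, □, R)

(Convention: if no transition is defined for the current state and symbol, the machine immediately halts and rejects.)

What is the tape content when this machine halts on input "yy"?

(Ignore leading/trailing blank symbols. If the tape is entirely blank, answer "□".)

Execution trace:
Initial: [t0]yy
Step 1: δ(t0, y) = (t0, y, L) → [t0]□yy
Step 2: δ(t0, □) = (tA, x, L) → [tA]□xyy

The machine reaches the accept state tA and halts.

Final tape (ignoring leading/trailing blanks): xyy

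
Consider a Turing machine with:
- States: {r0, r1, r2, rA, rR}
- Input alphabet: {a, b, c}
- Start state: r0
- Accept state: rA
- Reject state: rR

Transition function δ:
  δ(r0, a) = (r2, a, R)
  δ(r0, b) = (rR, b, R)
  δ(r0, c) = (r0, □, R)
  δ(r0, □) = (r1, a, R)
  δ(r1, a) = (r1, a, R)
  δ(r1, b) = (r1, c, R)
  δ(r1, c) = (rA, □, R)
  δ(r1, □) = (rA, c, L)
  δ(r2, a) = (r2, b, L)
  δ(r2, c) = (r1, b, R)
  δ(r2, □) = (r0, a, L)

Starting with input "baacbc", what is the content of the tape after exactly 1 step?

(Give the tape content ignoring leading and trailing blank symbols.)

Execution trace:
Initial: [r0]baacbc
Step 1: δ(r0, b) = (rR, b, R) → b[rR]aacbc

The machine reaches the reject state rR and halts.

After 1 step, the tape (ignoring leading/trailing blanks) is: baacbc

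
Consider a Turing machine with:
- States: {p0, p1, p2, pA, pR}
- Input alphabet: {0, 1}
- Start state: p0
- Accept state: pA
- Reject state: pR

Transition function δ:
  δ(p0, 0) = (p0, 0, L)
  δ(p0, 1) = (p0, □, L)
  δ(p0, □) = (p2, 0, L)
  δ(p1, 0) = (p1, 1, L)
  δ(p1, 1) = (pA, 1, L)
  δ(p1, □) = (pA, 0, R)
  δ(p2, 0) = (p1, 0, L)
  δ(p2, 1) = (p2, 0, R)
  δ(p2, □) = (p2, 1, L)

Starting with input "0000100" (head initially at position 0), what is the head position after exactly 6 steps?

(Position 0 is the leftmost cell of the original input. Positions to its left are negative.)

Execution trace (head position shown):
Step 0: [p0]0000100  (head at position 0)
Step 1: move left → [p0]□0000100  (head at position -1)
Step 2: move left → [p2]□00000100  (head at position -2)
Step 3: move left → [p2]□100000100  (head at position -3)
Step 4: move left → [p2]□1100000100  (head at position -4)
Step 5: move left → [p2]□11100000100  (head at position -5)
Step 6: move left → [p2]□111100000100  (head at position -6)

After 6 steps, the head is at position -6.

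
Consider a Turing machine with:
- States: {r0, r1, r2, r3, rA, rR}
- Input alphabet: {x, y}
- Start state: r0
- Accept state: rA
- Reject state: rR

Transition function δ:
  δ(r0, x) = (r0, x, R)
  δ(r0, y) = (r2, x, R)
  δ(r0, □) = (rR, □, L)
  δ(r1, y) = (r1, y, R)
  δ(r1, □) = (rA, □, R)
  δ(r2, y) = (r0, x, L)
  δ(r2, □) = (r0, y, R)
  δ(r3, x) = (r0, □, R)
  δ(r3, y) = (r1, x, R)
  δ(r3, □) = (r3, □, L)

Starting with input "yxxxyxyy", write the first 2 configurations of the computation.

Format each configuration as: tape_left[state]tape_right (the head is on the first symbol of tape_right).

Transitions applied:
Step 1: δ(r0, y) = (r2, x, R)

The first 2 configurations are:
[r0]yxxxyxyy ⊢ x[r2]xxxyxyy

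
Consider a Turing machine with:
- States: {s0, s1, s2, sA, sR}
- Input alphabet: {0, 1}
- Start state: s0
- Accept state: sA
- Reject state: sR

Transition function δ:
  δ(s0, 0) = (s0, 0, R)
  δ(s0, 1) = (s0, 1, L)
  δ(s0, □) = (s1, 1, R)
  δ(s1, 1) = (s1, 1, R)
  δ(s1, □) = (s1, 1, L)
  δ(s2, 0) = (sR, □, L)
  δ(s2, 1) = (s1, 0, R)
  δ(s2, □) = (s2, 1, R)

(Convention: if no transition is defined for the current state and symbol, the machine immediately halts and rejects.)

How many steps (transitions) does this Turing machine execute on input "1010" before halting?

Execution trace:
Initial: [s0]1010
Step 1: δ(s0, 1) = (s0, 1, L) → [s0]□1010
Step 2: δ(s0, □) = (s1, 1, R) → 1[s1]1010
Step 3: δ(s1, 1) = (s1, 1, R) → 11[s1]010

No transition is defined for δ(s1, 0). By convention the machine halts and rejects.

The machine executed 3 steps before halting.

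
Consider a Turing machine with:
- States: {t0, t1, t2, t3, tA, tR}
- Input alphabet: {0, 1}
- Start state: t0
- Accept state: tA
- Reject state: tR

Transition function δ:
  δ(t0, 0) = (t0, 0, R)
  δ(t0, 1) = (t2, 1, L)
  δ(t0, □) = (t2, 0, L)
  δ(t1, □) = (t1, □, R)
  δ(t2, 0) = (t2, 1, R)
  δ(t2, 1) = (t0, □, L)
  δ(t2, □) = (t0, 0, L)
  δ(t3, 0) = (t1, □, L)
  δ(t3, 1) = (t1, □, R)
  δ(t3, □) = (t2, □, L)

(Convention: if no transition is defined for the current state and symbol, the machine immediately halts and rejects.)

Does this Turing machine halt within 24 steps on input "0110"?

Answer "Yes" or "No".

Execution trace:
Initial: [t0]0110
Step 1: δ(t0, 0) = (t0, 0, R) → 0[t0]110
Step 2: δ(t0, 1) = (t2, 1, L) → [t2]0110
Step 3: δ(t2, 0) = (t2, 1, R) → 1[t2]110
Step 4: δ(t2, 1) = (t0, □, L) → [t0]1□10
Step 5: δ(t0, 1) = (t2, 1, L) → [t2]□1□10
Step 6: δ(t2, □) = (t0, 0, L) → [t0]□01□10
Step 7: δ(t0, □) = (t2, 0, L) → [t2]□001□10
Step 8: δ(t2, □) = (t0, 0, L) → [t0]□0001□10
Step 9: δ(t0, □) = (t2, 0, L) → [t2]□00001□10
Step 10: δ(t2, □) = (t0, 0, L) → [t0]□000001□10
Step 11: δ(t0, □) = (t2, 0, L) → [t2]□0000001□10
Step 12: δ(t2, □) = (t0, 0, L) → [t0]□00000001□10
Step 13: δ(t0, □) = (t2, 0, L) → [t2]□000000001□10
Step 14: δ(t2, □) = (t0, 0, L) → [t0]□0000000001□10
Step 15: δ(t0, □) = (t2, 0, L) → [t2]□00000000001□10
Step 16: δ(t2, □) = (t0, 0, L) → [t0]□000000000001□10
Step 17: δ(t0, □) = (t2, 0, L) → [t2]□0000000000001□10
Step 18: δ(t2, □) = (t0, 0, L) → [t0]□00000000000001□10
Step 19: δ(t0, □) = (t2, 0, L) → [t2]□000000000000001□10
Step 20: δ(t2, □) = (t0, 0, L) → [t0]□0000000000000001□10
Step 21: δ(t0, □) = (t2, 0, L) → [t2]□00000000000000001□10
Step 22: δ(t2, □) = (t0, 0, L) → [t0]□000000000000000001□10
Step 23: δ(t0, □) = (t2, 0, L) → [t2]□0000000000000000001□10
Step 24: δ(t2, □) = (t0, 0, L) → [t0]□00000000000000000001□10

The machine has not reached a halting state after 24 steps.
The machine did not halt within the 24-step bound.

Answer: No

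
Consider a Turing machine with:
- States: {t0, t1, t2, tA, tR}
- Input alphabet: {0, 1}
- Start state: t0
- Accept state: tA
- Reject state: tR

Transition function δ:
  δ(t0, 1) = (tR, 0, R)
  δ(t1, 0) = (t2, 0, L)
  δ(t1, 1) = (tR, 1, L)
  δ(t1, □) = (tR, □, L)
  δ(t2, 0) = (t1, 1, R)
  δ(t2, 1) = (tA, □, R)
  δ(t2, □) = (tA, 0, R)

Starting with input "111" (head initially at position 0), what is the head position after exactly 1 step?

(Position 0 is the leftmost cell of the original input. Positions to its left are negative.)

Execution trace (head position shown):
Step 0: [t0]111  (head at position 0)
Step 1: move right → 0[tR]11  (head at position 1)

After 1 step, the head is at position 1.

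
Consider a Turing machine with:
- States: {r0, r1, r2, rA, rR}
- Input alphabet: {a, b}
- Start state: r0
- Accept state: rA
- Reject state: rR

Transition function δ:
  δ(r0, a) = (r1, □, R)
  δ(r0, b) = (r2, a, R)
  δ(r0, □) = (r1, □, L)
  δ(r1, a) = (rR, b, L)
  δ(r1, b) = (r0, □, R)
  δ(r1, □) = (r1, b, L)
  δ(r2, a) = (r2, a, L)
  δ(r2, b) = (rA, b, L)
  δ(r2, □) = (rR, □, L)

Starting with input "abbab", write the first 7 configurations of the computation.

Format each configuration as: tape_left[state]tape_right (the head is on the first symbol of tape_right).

Transitions applied:
Step 1: δ(r0, a) = (r1, □, R)
Step 2: δ(r1, b) = (r0, □, R)
Step 3: δ(r0, b) = (r2, a, R)
Step 4: δ(r2, a) = (r2, a, L)
Step 5: δ(r2, a) = (r2, a, L)
Step 6: δ(r2, □) = (rR, □, L)

The first 7 configurations are:
[r0]abbab ⊢ □[r1]bbab ⊢ □□[r0]bab ⊢ □□a[r2]ab ⊢ □□[r2]aab ⊢ □[r2]□aab ⊢ [rR]□□aab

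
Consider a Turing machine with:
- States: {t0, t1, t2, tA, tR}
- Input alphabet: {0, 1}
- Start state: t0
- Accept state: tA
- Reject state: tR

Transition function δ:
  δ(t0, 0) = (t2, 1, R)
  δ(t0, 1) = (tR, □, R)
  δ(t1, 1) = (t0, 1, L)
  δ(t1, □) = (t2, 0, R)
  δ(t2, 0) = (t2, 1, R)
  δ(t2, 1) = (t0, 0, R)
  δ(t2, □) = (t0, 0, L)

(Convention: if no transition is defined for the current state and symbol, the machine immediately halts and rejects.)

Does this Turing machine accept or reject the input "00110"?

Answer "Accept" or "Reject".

Execution trace:
Initial: [t0]00110
Step 1: δ(t0, 0) = (t2, 1, R) → 1[t2]0110
Step 2: δ(t2, 0) = (t2, 1, R) → 11[t2]110
Step 3: δ(t2, 1) = (t0, 0, R) → 110[t0]10
Step 4: δ(t0, 1) = (tR, □, R) → 110□[tR]0

The machine reaches the reject state tR and halts.

Answer: Reject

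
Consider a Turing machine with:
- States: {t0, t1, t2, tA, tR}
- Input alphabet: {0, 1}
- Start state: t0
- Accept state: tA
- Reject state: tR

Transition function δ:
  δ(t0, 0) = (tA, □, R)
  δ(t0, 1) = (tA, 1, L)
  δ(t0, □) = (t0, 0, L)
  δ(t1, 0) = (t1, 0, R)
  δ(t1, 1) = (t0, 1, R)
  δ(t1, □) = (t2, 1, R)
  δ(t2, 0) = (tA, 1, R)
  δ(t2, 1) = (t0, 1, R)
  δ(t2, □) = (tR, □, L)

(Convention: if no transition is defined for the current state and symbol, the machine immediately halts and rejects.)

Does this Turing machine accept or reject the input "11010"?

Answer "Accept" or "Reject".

Execution trace:
Initial: [t0]11010
Step 1: δ(t0, 1) = (tA, 1, L) → [tA]□11010

The machine reaches the accept state tA and halts.

Answer: Accept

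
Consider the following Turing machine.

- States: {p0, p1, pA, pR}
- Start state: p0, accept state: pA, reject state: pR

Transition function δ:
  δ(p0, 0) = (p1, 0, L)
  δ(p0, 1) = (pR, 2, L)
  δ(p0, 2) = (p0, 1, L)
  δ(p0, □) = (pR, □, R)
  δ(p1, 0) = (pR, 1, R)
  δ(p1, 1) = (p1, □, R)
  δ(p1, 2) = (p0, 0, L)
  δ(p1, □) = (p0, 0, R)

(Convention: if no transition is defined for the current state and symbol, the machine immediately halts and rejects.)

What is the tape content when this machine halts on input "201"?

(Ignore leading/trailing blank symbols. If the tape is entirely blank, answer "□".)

Execution trace:
Initial: [p0]201
Step 1: δ(p0, 2) = (p0, 1, L) → [p0]□101
Step 2: δ(p0, □) = (pR, □, R) → □[pR]101

The machine reaches the reject state pR and halts.

Final tape (ignoring leading/trailing blanks): 101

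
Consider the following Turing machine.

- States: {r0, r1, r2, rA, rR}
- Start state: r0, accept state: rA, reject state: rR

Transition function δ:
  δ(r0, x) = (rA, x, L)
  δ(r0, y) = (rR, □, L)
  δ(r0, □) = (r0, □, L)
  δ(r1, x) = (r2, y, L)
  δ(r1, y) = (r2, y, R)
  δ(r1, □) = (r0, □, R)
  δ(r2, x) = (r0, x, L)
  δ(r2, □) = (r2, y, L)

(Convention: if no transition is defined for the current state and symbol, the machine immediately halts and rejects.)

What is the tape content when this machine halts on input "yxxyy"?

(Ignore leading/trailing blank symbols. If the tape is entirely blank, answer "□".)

Execution trace:
Initial: [r0]yxxyy
Step 1: δ(r0, y) = (rR, □, L) → [rR]□□xxyy

The machine reaches the reject state rR and halts.

Final tape (ignoring leading/trailing blanks): xxyy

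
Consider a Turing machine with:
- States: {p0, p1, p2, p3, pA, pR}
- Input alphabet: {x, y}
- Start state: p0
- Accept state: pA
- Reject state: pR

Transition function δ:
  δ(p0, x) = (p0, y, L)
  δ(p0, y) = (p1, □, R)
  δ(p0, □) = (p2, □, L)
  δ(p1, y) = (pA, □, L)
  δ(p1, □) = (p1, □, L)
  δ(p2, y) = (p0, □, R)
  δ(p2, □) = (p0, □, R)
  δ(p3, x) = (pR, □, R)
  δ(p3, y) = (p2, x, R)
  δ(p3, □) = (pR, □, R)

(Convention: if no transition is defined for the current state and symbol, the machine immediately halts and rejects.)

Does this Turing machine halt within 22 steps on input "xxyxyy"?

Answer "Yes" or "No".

Execution trace:
Initial: [p0]xxyxyy
Step 1: δ(p0, x) = (p0, y, L) → [p0]□yxyxyy
Step 2: δ(p0, □) = (p2, □, L) → [p2]□□yxyxyy
Step 3: δ(p2, □) = (p0, □, R) → □[p0]□yxyxyy
Step 4: δ(p0, □) = (p2, □, L) → [p2]□□yxyxyy
Step 5: δ(p2, □) = (p0, □, R) → □[p0]□yxyxyy
Step 6: δ(p0, □) = (p2, □, L) → [p2]□□yxyxyy
Step 7: δ(p2, □) = (p0, □, R) → □[p0]□yxyxyy
Step 8: δ(p0, □) = (p2, □, L) → [p2]□□yxyxyy
Step 9: δ(p2, □) = (p0, □, R) → □[p0]□yxyxyy
Step 10: δ(p0, □) = (p2, □, L) → [p2]□□yxyxyy
Step 11: δ(p2, □) = (p0, □, R) → □[p0]□yxyxyy
Step 12: δ(p0, □) = (p2, □, L) → [p2]□□yxyxyy
Step 13: δ(p2, □) = (p0, □, R) → □[p0]□yxyxyy
Step 14: δ(p0, □) = (p2, □, L) → [p2]□□yxyxyy
Step 15: δ(p2, □) = (p0, □, R) → □[p0]□yxyxyy
Step 16: δ(p0, □) = (p2, □, L) → [p2]□□yxyxyy
Step 17: δ(p2, □) = (p0, □, R) → □[p0]□yxyxyy
Step 18: δ(p0, □) = (p2, □, L) → [p2]□□yxyxyy
Step 19: δ(p2, □) = (p0, □, R) → □[p0]□yxyxyy
Step 20: δ(p0, □) = (p2, □, L) → [p2]□□yxyxyy
Step 21: δ(p2, □) = (p0, □, R) → □[p0]□yxyxyy
Step 22: δ(p0, □) = (p2, □, L) → [p2]□□yxyxyy

The machine has not reached a halting state after 22 steps.
The machine did not halt within the 22-step bound.

Answer: No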